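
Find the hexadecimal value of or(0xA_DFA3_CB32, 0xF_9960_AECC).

0xFDFE3EFFE

OR each hex digit independently (no carries):
  A|F=F, D|9=D, F|9=F, A|6=E, 3|0=3, C|A=E, B|E=F, 3|C=F, 2|C=E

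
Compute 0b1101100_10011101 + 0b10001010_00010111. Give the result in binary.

Add column by column in base 2, right to left:
  1+1 = 0 carry 1
  0+1+1 = 0 carry 1
  1+1+1 = 1 carry 1
  1+0+1 = 0 carry 1
  1+1+1 = 1 carry 1
  0+0+1 = 1
  0+0 = 0
  1+0 = 1
  0+0 = 0
  0+1 = 1
  1+0 = 1
  1+1 = 0 carry 1
  0+0+1 = 1
  1+0 = 1
  1+0 = 1
  0+1 = 1

0b1111011010110100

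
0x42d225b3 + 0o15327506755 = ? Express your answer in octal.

0o25614131640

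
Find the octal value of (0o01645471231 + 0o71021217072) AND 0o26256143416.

0o22246100002

Add column by column in base 8, right to left:
  1+2 = 3
  3+7 = 2 carry 1
  2+0+1 = 3
  1+7 = 0 carry 1
  7+1+1 = 1 carry 1
  4+2+1 = 7
  5+1 = 6
  4+2 = 6
  6+0 = 6
  1+1 = 2
  0+7 = 7
Sum = 0o72666710323; now AND with 0o26256143416:
  7&2=2, 2&6=2, 6&2=2, 6&5=4, 6&6=6, 7&1=1, 1&4=0, 0&3=0, 3&4=0, 2&1=0, 3&6=2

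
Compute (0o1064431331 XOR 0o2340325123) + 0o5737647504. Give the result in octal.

0o11264563716

First 0o1064431331 XOR 0o2340325123 = 0o3324714212.
Add column by column in base 8, right to left:
  2+4 = 6
  1+0 = 1
  2+5 = 7
  4+7 = 3 carry 1
  1+4+1 = 6
  7+6 = 5 carry 1
  4+7+1 = 4 carry 1
  2+3+1 = 6
  3+7 = 2 carry 1
  3+5+1 = 1 carry 1
  final carry 1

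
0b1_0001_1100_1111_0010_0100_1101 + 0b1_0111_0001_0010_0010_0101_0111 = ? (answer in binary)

0b10100011100001010010100100

Add column by column in base 2, right to left:
  1+1 = 0 carry 1
  0+1+1 = 0 carry 1
  1+1+1 = 1 carry 1
  1+0+1 = 0 carry 1
  0+1+1 = 0 carry 1
  0+0+1 = 1
  1+1 = 0 carry 1
  0+0+1 = 1
  0+0 = 0
  1+1 = 0 carry 1
  0+0+1 = 1
  0+0 = 0
  1+0 = 1
  1+1 = 0 carry 1
  1+0+1 = 0 carry 1
  1+0+1 = 0 carry 1
  0+1+1 = 0 carry 1
  0+0+1 = 1
  1+0 = 1
  1+0 = 1
  1+1 = 0 carry 1
  0+1+1 = 0 carry 1
  0+1+1 = 0 carry 1
  0+0+1 = 1
  1+1 = 0 carry 1
  final carry 1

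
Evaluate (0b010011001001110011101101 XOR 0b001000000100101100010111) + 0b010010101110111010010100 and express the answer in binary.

0b101101111100011010001110

First 0b010011001001110011101101 XOR 0b001000000100101100010111 = 0b011011001101011111111010.
Add column by column in base 2, right to left:
  0+0 = 0
  1+0 = 1
  0+1 = 1
  1+0 = 1
  1+1 = 0 carry 1
  1+0+1 = 0 carry 1
  1+0+1 = 0 carry 1
  1+1+1 = 1 carry 1
  1+0+1 = 0 carry 1
  1+1+1 = 1 carry 1
  1+1+1 = 1 carry 1
  0+1+1 = 0 carry 1
  1+0+1 = 0 carry 1
  0+1+1 = 0 carry 1
  1+1+1 = 1 carry 1
  1+1+1 = 1 carry 1
  0+0+1 = 1
  0+1 = 1
  1+0 = 1
  1+1 = 0 carry 1
  0+0+1 = 1
  1+0 = 1
  1+1 = 0 carry 1
  final carry 1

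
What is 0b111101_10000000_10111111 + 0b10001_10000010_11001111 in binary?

Add column by column in base 2, right to left:
  1+1 = 0 carry 1
  1+1+1 = 1 carry 1
  1+1+1 = 1 carry 1
  1+1+1 = 1 carry 1
  1+0+1 = 0 carry 1
  1+0+1 = 0 carry 1
  0+1+1 = 0 carry 1
  1+1+1 = 1 carry 1
  0+0+1 = 1
  0+1 = 1
  0+0 = 0
  0+0 = 0
  0+0 = 0
  0+0 = 0
  0+0 = 0
  1+1 = 0 carry 1
  1+1+1 = 1 carry 1
  0+0+1 = 1
  1+0 = 1
  1+0 = 1
  1+1 = 0 carry 1
  1+0+1 = 0 carry 1
  final carry 1

0b10011110000001110001110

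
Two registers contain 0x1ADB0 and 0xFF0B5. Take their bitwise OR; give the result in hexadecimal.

OR each hex digit independently (no carries):
  1|F=F, A|F=F, D|0=D, B|B=B, 0|5=5

0xFFDB5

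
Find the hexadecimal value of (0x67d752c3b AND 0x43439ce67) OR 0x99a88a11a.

0xdbeb9ad3b

0x67d752c3b AND 0x43439ce67 = 0x434310c23.
Then OR with 0x99a88a11a.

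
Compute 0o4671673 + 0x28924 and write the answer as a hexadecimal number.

0o4671673 = 0x1373BB in hexadecimal.
Add column by column in base 16, right to left:
  B+4 = F
  B+2 = D
  3+9 = C
  7+8 = F
  3+2 = 5
  1+0 = 1

0x15FCDF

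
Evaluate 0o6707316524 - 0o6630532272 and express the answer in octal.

Subtract column by column in base 8:
  4-2 → 2
  2-7 → 3 (borrow)
  5-2-1 → 2
  6-2 → 4
  1-3 → 6 (borrow)
  3-5-1 → 5 (borrow)
  7-0-1 → 6
  0-3 → 5 (borrow)
  7-6-1 → 0
  6-6 → 0

0o56564232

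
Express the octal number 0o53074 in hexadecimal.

0x563C

Each octal digit is 3 bits: 5=101 3=011 0=000 7=111 4=100.
Group the bits into nibbles: 0101 0110 0011 1100 → 563C.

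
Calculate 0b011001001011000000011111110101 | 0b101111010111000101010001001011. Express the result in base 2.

OR bit by bit (1 where either bit is 1):
  011001001011000000011111110101
| 101111010111000101010001001011
= 111111011111000101011111111111

0b111111011111000101011111111111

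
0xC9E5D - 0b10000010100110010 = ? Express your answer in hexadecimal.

0xB992B

0b10000010100110010 = 0x10532 in hexadecimal.
Subtract column by column in base 16:
  D-2 → B
  5-3 → 2
  E-5 → 9
  9-0 → 9
  C-1 → B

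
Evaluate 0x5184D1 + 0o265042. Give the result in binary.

0b10100101110111011110011

0x5184D1 = 0b10100011000010011010001 in binary.
0o265042 = 0b10110101000100010 in binary.
Add column by column in base 2, right to left:
  1+0 = 1
  0+1 = 1
  0+0 = 0
  0+0 = 0
  1+0 = 1
  0+1 = 1
  1+0 = 1
  1+0 = 1
  0+0 = 0
  0+1 = 1
  1+0 = 1
  0+1 = 1
  0+0 = 0
  0+1 = 1
  0+1 = 1
  1+0 = 1
  1+1 = 0 carry 1
  0+0+1 = 1
  0+0 = 0
  0+0 = 0
  1+0 = 1
  0+0 = 0
  1+0 = 1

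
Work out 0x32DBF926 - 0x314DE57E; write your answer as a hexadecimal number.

0x18E13A8

Subtract column by column in base 16:
  6-E → 8 (borrow)
  2-7-1 → A (borrow)
  9-5-1 → 3
  F-E → 1
  B-D → E (borrow)
  D-4-1 → 8
  2-1 → 1
  3-3 → 0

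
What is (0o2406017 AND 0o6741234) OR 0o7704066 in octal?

0o2406017 AND 0o6741234 = 0o2400014.
Then OR with 0o7704066.

0o7704076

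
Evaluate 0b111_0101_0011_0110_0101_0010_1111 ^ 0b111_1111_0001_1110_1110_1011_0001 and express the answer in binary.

0b000101000101000101110011110

XOR bit by bit (1 where the bits differ):
  111010100110110010100101111
^ 111111100011110111010110001
= 000101000101000101110011110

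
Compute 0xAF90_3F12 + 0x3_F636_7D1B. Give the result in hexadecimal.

0x4A5C6BC2D

Add column by column in base 16, right to left:
  2+B = D
  1+1 = 2
  F+D = C carry 1
  3+7+1 = B
  0+6 = 6
  9+3 = C
  F+6 = 5 carry 1
  A+F+1 = A carry 1
  0+3+1 = 4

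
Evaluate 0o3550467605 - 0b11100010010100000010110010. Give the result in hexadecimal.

0x1A192ED3

0o3550467605 = 0x1DA26F85 in hexadecimal.
0b11100010010100000010110010 = 0x38940B2 in hexadecimal.
Subtract column by column in base 16:
  5-2 → 3
  8-B → D (borrow)
  F-0-1 → E
  6-4 → 2
  2-9 → 9 (borrow)
  A-8-1 → 1
  D-3 → A
  1-0 → 1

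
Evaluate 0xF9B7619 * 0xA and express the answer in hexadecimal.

0x9C129CFA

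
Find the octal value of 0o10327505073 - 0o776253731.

0o7331231142

Subtract column by column in base 8:
  3-1 → 2
  7-3 → 4
  0-7 → 1 (borrow)
  5-3-1 → 1
  0-5 → 3 (borrow)
  5-2-1 → 2
  7-6 → 1
  2-7 → 3 (borrow)
  3-7-1 → 3 (borrow)
  0-0-1 → 7 (borrow)
  1-0-1 → 0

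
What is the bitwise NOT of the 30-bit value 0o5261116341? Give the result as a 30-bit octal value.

0o2516661436

Each oct digit d becomes 7−d:
  5→2, 2→5, 6→1, 1→6, 1→6, 1→6, 6→1, 3→4, 4→3, 1→6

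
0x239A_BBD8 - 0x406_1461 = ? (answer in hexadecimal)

Subtract column by column in base 16:
  8-1 → 7
  D-6 → 7
  B-4 → 7
  B-1 → A
  A-6 → 4
  9-0 → 9
  3-4 → F (borrow)
  2-0-1 → 1

0x1F94A777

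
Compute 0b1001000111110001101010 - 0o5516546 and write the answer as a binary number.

0o5516546 = 0b101101001110101100110 in binary.
Subtract column by column in base 2:
  0-0 → 0
  1-1 → 0
  0-1 → 1 (borrow)
  1-0-1 → 0
  0-0 → 0
  1-1 → 0
  1-1 → 0
  0-0 → 0
  0-1 → 1 (borrow)
  0-0-1 → 1 (borrow)
  1-1-1 → 1 (borrow)
  1-1-1 → 1 (borrow)
  1-1-1 → 1 (borrow)
  1-0-1 → 0
  1-0 → 1
  0-1 → 1 (borrow)
  0-0-1 → 1 (borrow)
  0-1-1 → 0 (borrow)
  1-1-1 → 1 (borrow)
  0-0-1 → 1 (borrow)
  0-1-1 → 0 (borrow)
  1-0-1 → 0

0b11011101111100000100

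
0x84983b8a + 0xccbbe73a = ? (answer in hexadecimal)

0x1515422c4

Add column by column in base 16, right to left:
  a+a = 4 carry 1
  8+3+1 = c
  b+7 = 2 carry 1
  3+e+1 = 2 carry 1
  8+b+1 = 4 carry 1
  9+b+1 = 5 carry 1
  4+c+1 = 1 carry 1
  8+c+1 = 5 carry 1
  final carry 1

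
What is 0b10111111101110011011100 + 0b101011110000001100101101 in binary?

Add column by column in base 2, right to left:
  0+1 = 1
  0+0 = 0
  1+1 = 0 carry 1
  1+1+1 = 1 carry 1
  1+0+1 = 0 carry 1
  0+1+1 = 0 carry 1
  1+0+1 = 0 carry 1
  1+0+1 = 0 carry 1
  0+1+1 = 0 carry 1
  0+1+1 = 0 carry 1
  1+0+1 = 0 carry 1
  1+0+1 = 0 carry 1
  1+0+1 = 0 carry 1
  0+0+1 = 1
  1+0 = 1
  1+0 = 1
  1+1 = 0 carry 1
  1+1+1 = 1 carry 1
  1+1+1 = 1 carry 1
  1+1+1 = 1 carry 1
  1+0+1 = 0 carry 1
  0+1+1 = 0 carry 1
  1+0+1 = 0 carry 1
  0+1+1 = 0 carry 1
  final carry 1

0b1000011101110000000001001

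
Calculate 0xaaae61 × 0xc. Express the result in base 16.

Multiply each base-16 digit by 12, carrying:
  1×12 = 12 → write c
  6×12 = 72 → write 8 carry 4
  e×12+4 = 172 → write c carry 10
  a×12+10 = 130 → write 2 carry 8
  a×12+8 = 128 → write 0 carry 8
  a×12+8 = 128 → write 0 carry 8
  remaining carry: 8

0x8002c8c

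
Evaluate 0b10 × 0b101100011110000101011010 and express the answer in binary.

Multiply each base-2 digit by 2, carrying:
  0×2 = 0 → write 0
  1×2 = 2 → write 0 carry 1
  0×2+1 = 1 → write 1
  1×2 = 2 → write 0 carry 1
  1×2+1 = 3 → write 1 carry 1
  0×2+1 = 1 → write 1
  1×2 = 2 → write 0 carry 1
  0×2+1 = 1 → write 1
  1×2 = 2 → write 0 carry 1
  0×2+1 = 1 → write 1
  0×2 = 0 → write 0
  0×2 = 0 → write 0
  0×2 = 0 → write 0
  1×2 = 2 → write 0 carry 1
  1×2+1 = 3 → write 1 carry 1
  1×2+1 = 3 → write 1 carry 1
  1×2+1 = 3 → write 1 carry 1
  0×2+1 = 1 → write 1
  0×2 = 0 → write 0
  0×2 = 0 → write 0
  1×2 = 2 → write 0 carry 1
  1×2+1 = 3 → write 1 carry 1
  0×2+1 = 1 → write 1
  1×2 = 2 → write 0 carry 1
  remaining carry: 1

0b1011000111100001010110100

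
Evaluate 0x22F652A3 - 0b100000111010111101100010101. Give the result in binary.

0b11110110110001101011110001110

0x22F652A3 = 0b100010111101100101001010100011 in binary.
Subtract column by column in base 2:
  1-1 → 0
  1-0 → 1
  0-1 → 1 (borrow)
  0-0-1 → 1 (borrow)
  0-1-1 → 0 (borrow)
  1-0-1 → 0
  0-0 → 0
  1-0 → 1
  0-1 → 1 (borrow)
  1-1-1 → 1 (borrow)
  0-0-1 → 1 (borrow)
  0-1-1 → 0 (borrow)
  1-1-1 → 1 (borrow)
  0-1-1 → 0 (borrow)
  1-1-1 → 1 (borrow)
  0-0-1 → 1 (borrow)
  0-1-1 → 0 (borrow)
  1-0-1 → 0
  1-1 → 0
  0-1 → 1 (borrow)
  1-1-1 → 1 (borrow)
  1-0-1 → 0
  1-0 → 1
  1-0 → 1
  0-0 → 0
  1-0 → 1
  0-1 → 1 (borrow)
  0-0-1 → 1 (borrow)
  0-0-1 → 1 (borrow)
  1-0-1 → 0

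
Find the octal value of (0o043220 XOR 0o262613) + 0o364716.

0o606351

First 0o043220 XOR 0o262613 = 0o221433.
Add column by column in base 8, right to left:
  3+6 = 1 carry 1
  3+1+1 = 5
  4+7 = 3 carry 1
  1+4+1 = 6
  2+6 = 0 carry 1
  2+3+1 = 6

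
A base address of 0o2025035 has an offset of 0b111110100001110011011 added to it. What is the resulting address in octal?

0b111110100001110011011 = 0o7641633 in octal.
Add column by column in base 8, right to left:
  5+3 = 0 carry 1
  3+3+1 = 7
  0+6 = 6
  5+1 = 6
  2+4 = 6
  0+6 = 6
  2+7 = 1 carry 1
  final carry 1

0o11666670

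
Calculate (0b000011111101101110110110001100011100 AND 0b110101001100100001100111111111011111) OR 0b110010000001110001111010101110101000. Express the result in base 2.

0b110011001101110001111110101110111100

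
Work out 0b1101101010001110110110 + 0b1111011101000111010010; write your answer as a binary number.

0b11101000111010110001000

Add column by column in base 2, right to left:
  0+0 = 0
  1+1 = 0 carry 1
  1+0+1 = 0 carry 1
  0+0+1 = 1
  1+1 = 0 carry 1
  1+0+1 = 0 carry 1
  0+1+1 = 0 carry 1
  1+1+1 = 1 carry 1
  1+1+1 = 1 carry 1
  1+0+1 = 0 carry 1
  0+0+1 = 1
  0+0 = 0
  0+1 = 1
  1+0 = 1
  0+1 = 1
  1+1 = 0 carry 1
  0+1+1 = 0 carry 1
  1+0+1 = 0 carry 1
  1+1+1 = 1 carry 1
  0+1+1 = 0 carry 1
  1+1+1 = 1 carry 1
  1+1+1 = 1 carry 1
  final carry 1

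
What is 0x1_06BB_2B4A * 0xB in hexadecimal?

0xB4A0ADC2E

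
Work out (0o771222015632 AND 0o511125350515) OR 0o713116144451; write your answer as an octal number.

0o713136154451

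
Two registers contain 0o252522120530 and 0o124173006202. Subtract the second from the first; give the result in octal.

0o126327112326

Subtract column by column in base 8:
  0-2 → 6 (borrow)
  3-0-1 → 2
  5-2 → 3
  0-6 → 2 (borrow)
  2-0-1 → 1
  1-0 → 1
  2-3 → 7 (borrow)
  2-7-1 → 2 (borrow)
  5-1-1 → 3
  2-4 → 6 (borrow)
  5-2-1 → 2
  2-1 → 1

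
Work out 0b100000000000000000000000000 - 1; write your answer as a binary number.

The trailing 26 digits are 0, so subtracting 1 borrows through: they become 1 and the next digit up decrements.

0b11111111111111111111111111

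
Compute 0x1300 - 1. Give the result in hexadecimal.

0x12FF

The trailing 2 digits are 0, so subtracting 1 borrows through: they become F and the next digit up decrements.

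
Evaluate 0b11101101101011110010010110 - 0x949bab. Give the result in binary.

0x949bab = 0b100101001001101110101011 in binary.
Subtract column by column in base 2:
  0-1 → 1 (borrow)
  1-1-1 → 1 (borrow)
  1-0-1 → 0
  0-1 → 1 (borrow)
  1-0-1 → 0
  0-1 → 1 (borrow)
  0-0-1 → 1 (borrow)
  1-1-1 → 1 (borrow)
  0-1-1 → 0 (borrow)
  0-1-1 → 0 (borrow)
  1-0-1 → 0
  1-1 → 0
  1-1 → 0
  1-0 → 1
  0-0 → 0
  1-1 → 0
  0-0 → 0
  1-0 → 1
  1-1 → 0
  0-0 → 0
  1-1 → 0
  1-0 → 1
  0-0 → 0
  1-1 → 0
  1-0 → 1
  1-0 → 1

0b11001000100010000011101011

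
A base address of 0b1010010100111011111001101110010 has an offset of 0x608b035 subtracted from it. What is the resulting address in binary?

0x608b035 = 0b110000010001011000000110101 in binary.
Subtract column by column in base 2:
  0-1 → 1 (borrow)
  1-0-1 → 0
  0-1 → 1 (borrow)
  0-0-1 → 1 (borrow)
  1-1-1 → 1 (borrow)
  1-1-1 → 1 (borrow)
  1-0-1 → 0
  0-0 → 0
  1-0 → 1
  1-0 → 1
  0-0 → 0
  0-0 → 0
  1-1 → 0
  1-1 → 0
  1-0 → 1
  1-1 → 0
  1-0 → 1
  0-0 → 0
  1-0 → 1
  1-1 → 0
  1-0 → 1
  0-0 → 0
  0-0 → 0
  1-0 → 1
  0-0 → 0
  1-1 → 0
  0-1 → 1 (borrow)
  0-0-1 → 1 (borrow)
  1-0-1 → 0
  0-0 → 0
  1-0 → 1

0b1001100100101010100001100111101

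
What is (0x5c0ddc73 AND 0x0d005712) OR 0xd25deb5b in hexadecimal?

0x5c0ddc73 AND 0x0d005712 = 0x0c005412.
Then OR with 0xd25deb5b.

0xde5dff5b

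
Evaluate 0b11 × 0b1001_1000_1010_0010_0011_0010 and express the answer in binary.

0b1110010011110011010010110

Multiply each base-2 digit by 3, carrying:
  0×3 = 0 → write 0
  1×3 = 3 → write 1 carry 1
  0×3+1 = 1 → write 1
  0×3 = 0 → write 0
  1×3 = 3 → write 1 carry 1
  1×3+1 = 4 → write 0 carry 2
  0×3+2 = 2 → write 0 carry 1
  0×3+1 = 1 → write 1
  0×3 = 0 → write 0
  1×3 = 3 → write 1 carry 1
  0×3+1 = 1 → write 1
  0×3 = 0 → write 0
  0×3 = 0 → write 0
  1×3 = 3 → write 1 carry 1
  0×3+1 = 1 → write 1
  1×3 = 3 → write 1 carry 1
  0×3+1 = 1 → write 1
  0×3 = 0 → write 0
  0×3 = 0 → write 0
  1×3 = 3 → write 1 carry 1
  1×3+1 = 4 → write 0 carry 2
  0×3+2 = 2 → write 0 carry 1
  0×3+1 = 1 → write 1
  1×3 = 3 → write 1 carry 1
  remaining carry: 1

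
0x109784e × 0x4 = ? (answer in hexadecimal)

Multiply each base-16 digit by 4, carrying:
  e×4 = 56 → write 8 carry 3
  4×4+3 = 19 → write 3 carry 1
  8×4+1 = 33 → write 1 carry 2
  7×4+2 = 30 → write e carry 1
  9×4+1 = 37 → write 5 carry 2
  0×4+2 = 2 → write 2
  1×4 = 4 → write 4

0x425e138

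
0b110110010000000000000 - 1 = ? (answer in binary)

0b110110001111111111111

The trailing 13 digits are 0, so subtracting 1 borrows through: they become 1 and the next digit up decrements.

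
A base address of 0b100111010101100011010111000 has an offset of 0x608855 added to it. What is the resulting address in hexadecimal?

0b100111010101100011010111000 = 0x4EAC6B8 in hexadecimal.
Add column by column in base 16, right to left:
  8+5 = D
  B+5 = 0 carry 1
  6+8+1 = F
  C+8 = 4 carry 1
  A+0+1 = B
  E+6 = 4 carry 1
  4+0+1 = 5

0x54B4F0D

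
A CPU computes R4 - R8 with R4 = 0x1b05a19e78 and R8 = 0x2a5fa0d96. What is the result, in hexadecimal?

0x185fa790e2

Subtract column by column in base 16:
  8-6 → 2
  7-9 → e (borrow)
  e-d-1 → 0
  9-0 → 9
  1-a → 7 (borrow)
  a-f-1 → a (borrow)
  5-5-1 → f (borrow)
  0-a-1 → 5 (borrow)
  b-2-1 → 8
  1-0 → 1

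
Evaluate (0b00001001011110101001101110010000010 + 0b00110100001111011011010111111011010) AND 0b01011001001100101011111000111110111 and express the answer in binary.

0b11001001100000001000000001010100

Add column by column in base 2, right to left:
  0+0 = 0
  1+1 = 0 carry 1
  0+0+1 = 1
  0+1 = 1
  0+1 = 1
  0+0 = 0
  0+1 = 1
  1+1 = 0 carry 1
  0+1+1 = 0 carry 1
  0+1+1 = 0 carry 1
  1+1+1 = 1 carry 1
  1+1+1 = 1 carry 1
  1+0+1 = 0 carry 1
  0+1+1 = 0 carry 1
  1+0+1 = 0 carry 1
  1+1+1 = 1 carry 1
  0+1+1 = 0 carry 1
  0+0+1 = 1
  1+1 = 0 carry 1
  0+1+1 = 0 carry 1
  1+0+1 = 0 carry 1
  0+1+1 = 0 carry 1
  1+1+1 = 1 carry 1
  1+1+1 = 1 carry 1
  1+1+1 = 1 carry 1
  1+0+1 = 0 carry 1
  0+0+1 = 1
  1+0 = 1
  0+0 = 0
  0+1 = 1
  1+0 = 1
  0+1 = 1
  0+1 = 1
Sum = 0b111101101110000101000110001011100; now AND with 0b01011001001100101011111000111110111:
  00111101101110000101000110001011100
& 01011001001100101011111000111110111
= 00011001001100000001000000001010100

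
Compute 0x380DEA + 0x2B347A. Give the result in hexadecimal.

0x634264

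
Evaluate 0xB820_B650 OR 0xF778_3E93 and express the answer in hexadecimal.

0xFF78BED3

OR each hex digit independently (no carries):
  B|F=F, 8|7=F, 2|7=7, 0|8=8, B|3=B, 6|E=E, 5|9=D, 0|3=3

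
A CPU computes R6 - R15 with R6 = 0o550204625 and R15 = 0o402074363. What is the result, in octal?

Subtract column by column in base 8:
  5-3 → 2
  2-6 → 4 (borrow)
  6-3-1 → 2
  4-4 → 0
  0-7 → 1 (borrow)
  2-0-1 → 1
  0-2 → 6 (borrow)
  5-0-1 → 4
  5-4 → 1

0o146110242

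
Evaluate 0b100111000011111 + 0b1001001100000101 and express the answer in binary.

0b1110000100100100

Add column by column in base 2, right to left:
  1+1 = 0 carry 1
  1+0+1 = 0 carry 1
  1+1+1 = 1 carry 1
  1+0+1 = 0 carry 1
  1+0+1 = 0 carry 1
  0+0+1 = 1
  0+0 = 0
  0+0 = 0
  0+1 = 1
  1+1 = 0 carry 1
  1+0+1 = 0 carry 1
  1+0+1 = 0 carry 1
  0+1+1 = 0 carry 1
  0+0+1 = 1
  1+0 = 1
  0+1 = 1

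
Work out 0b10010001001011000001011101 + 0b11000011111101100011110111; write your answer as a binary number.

0b101010101001000100101010100

Add column by column in base 2, right to left:
  1+1 = 0 carry 1
  0+1+1 = 0 carry 1
  1+1+1 = 1 carry 1
  1+0+1 = 0 carry 1
  1+1+1 = 1 carry 1
  0+1+1 = 0 carry 1
  1+1+1 = 1 carry 1
  0+1+1 = 0 carry 1
  0+0+1 = 1
  0+0 = 0
  0+0 = 0
  0+1 = 1
  1+1 = 0 carry 1
  1+0+1 = 0 carry 1
  0+1+1 = 0 carry 1
  1+1+1 = 1 carry 1
  0+1+1 = 0 carry 1
  0+1+1 = 0 carry 1
  1+1+1 = 1 carry 1
  0+1+1 = 0 carry 1
  0+0+1 = 1
  0+0 = 0
  1+0 = 1
  0+0 = 0
  0+1 = 1
  1+1 = 0 carry 1
  final carry 1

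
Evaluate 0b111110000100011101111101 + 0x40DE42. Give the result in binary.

0x40DE42 = 0b10000001101111001000010 in binary.
Add column by column in base 2, right to left:
  1+0 = 1
  0+1 = 1
  1+0 = 1
  1+0 = 1
  1+0 = 1
  1+0 = 1
  1+1 = 0 carry 1
  0+0+1 = 1
  1+0 = 1
  1+1 = 0 carry 1
  1+1+1 = 1 carry 1
  0+1+1 = 0 carry 1
  0+1+1 = 0 carry 1
  0+0+1 = 1
  1+1 = 0 carry 1
  0+1+1 = 0 carry 1
  0+0+1 = 1
  0+0 = 0
  0+0 = 0
  1+0 = 1
  1+0 = 1
  1+0 = 1
  1+1 = 0 carry 1
  1+0+1 = 0 carry 1
  final carry 1

0b1001110010010010110111111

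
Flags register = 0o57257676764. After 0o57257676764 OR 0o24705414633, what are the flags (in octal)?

0o77757676777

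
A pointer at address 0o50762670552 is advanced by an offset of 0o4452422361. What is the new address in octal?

0o55435313133

Add column by column in base 8, right to left:
  2+1 = 3
  5+6 = 3 carry 1
  5+3+1 = 1 carry 1
  0+2+1 = 3
  7+2 = 1 carry 1
  6+4+1 = 3 carry 1
  2+2+1 = 5
  6+5 = 3 carry 1
  7+4+1 = 4 carry 1
  0+4+1 = 5
  5+0 = 5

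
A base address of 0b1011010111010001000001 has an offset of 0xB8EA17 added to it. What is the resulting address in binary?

0xB8EA17 = 0b101110001110101000010111 in binary.
Add column by column in base 2, right to left:
  1+1 = 0 carry 1
  0+1+1 = 0 carry 1
  0+1+1 = 0 carry 1
  0+0+1 = 1
  0+1 = 1
  0+0 = 0
  1+0 = 1
  0+0 = 0
  0+0 = 0
  0+1 = 1
  1+0 = 1
  0+1 = 1
  1+0 = 1
  1+1 = 0 carry 1
  1+1+1 = 1 carry 1
  0+1+1 = 0 carry 1
  1+0+1 = 0 carry 1
  0+0+1 = 1
  1+0 = 1
  1+1 = 0 carry 1
  0+1+1 = 0 carry 1
  1+1+1 = 1 carry 1
  0+0+1 = 1
  0+1 = 1

0b111001100101111001011000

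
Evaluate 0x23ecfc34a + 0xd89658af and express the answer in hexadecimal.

0x317661bf9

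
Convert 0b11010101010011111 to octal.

Group the bits in threes: 011 010 101 010 011 111 → 325237.

0o325237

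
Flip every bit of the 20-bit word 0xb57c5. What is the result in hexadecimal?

Each hex digit d becomes f−d:
  b→4, 5→a, 7→8, c→3, 5→a

0x4a83a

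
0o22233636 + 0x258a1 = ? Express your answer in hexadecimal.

0x4b903f

0o22233636 = 0x49379e in hexadecimal.
Add column by column in base 16, right to left:
  e+1 = f
  9+a = 3 carry 1
  7+8+1 = 0 carry 1
  3+5+1 = 9
  9+2 = b
  4+0 = 4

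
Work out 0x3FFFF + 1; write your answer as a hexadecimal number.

The trailing 4 digits are F (max in base 16), so adding 1 cascades: they roll to 0 and the next digit up increments.

0x40000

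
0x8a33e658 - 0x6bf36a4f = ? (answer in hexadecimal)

0x1e407c09

Subtract column by column in base 16:
  8-f → 9 (borrow)
  5-4-1 → 0
  6-a → c (borrow)
  e-6-1 → 7
  3-3 → 0
  3-f → 4 (borrow)
  a-b-1 → e (borrow)
  8-6-1 → 1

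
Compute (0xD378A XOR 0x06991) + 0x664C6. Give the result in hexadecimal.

0x13C2E1

First 0xD378A XOR 0x06991 = 0xD5E1B.
Add column by column in base 16, right to left:
  B+6 = 1 carry 1
  1+C+1 = E
  E+4 = 2 carry 1
  5+6+1 = C
  D+6 = 3 carry 1
  final carry 1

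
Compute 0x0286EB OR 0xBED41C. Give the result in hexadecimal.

0xBED6FF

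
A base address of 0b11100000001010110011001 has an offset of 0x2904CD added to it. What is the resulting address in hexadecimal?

0b11100000001010110011001 = 0x701599 in hexadecimal.
Add column by column in base 16, right to left:
  9+D = 6 carry 1
  9+C+1 = 6 carry 1
  5+4+1 = A
  1+0 = 1
  0+9 = 9
  7+2 = 9

0x991A66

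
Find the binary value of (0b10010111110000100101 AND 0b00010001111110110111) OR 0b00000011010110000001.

0b10011110110100101

0b10010111110000100101 AND 0b00010001111110110111 = 0b00010001110000100101.
Then OR with 0b00000011010110000001.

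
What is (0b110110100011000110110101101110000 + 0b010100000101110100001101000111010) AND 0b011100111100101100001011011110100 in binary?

0b1000101000101000000010010100000

Add column by column in base 2, right to left:
  0+0 = 0
  0+1 = 1
  0+0 = 0
  0+1 = 1
  1+1 = 0 carry 1
  1+1+1 = 1 carry 1
  1+0+1 = 0 carry 1
  0+0+1 = 1
  1+0 = 1
  1+1 = 0 carry 1
  0+0+1 = 1
  1+1 = 0 carry 1
  0+1+1 = 0 carry 1
  1+0+1 = 0 carry 1
  1+0+1 = 0 carry 1
  0+0+1 = 1
  1+0 = 1
  1+1 = 0 carry 1
  0+0+1 = 1
  0+1 = 1
  0+1 = 1
  1+1 = 0 carry 1
  1+0+1 = 0 carry 1
  0+1+1 = 0 carry 1
  0+0+1 = 1
  0+0 = 0
  1+0 = 1
  0+0 = 0
  1+0 = 1
  1+1 = 0 carry 1
  0+0+1 = 1
  1+1 = 0 carry 1
  1+0+1 = 0 carry 1
  final carry 1
Sum = 0b1001010101000111011000010110101010; now AND with 0b011100111100101100001011011110100:
  1001010101000111011000010110101010
& 0011100111100101100001011011110100
= 0001000101000101000000010010100000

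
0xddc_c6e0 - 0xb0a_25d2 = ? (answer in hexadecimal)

Subtract column by column in base 16:
  0-2 → e (borrow)
  e-d-1 → 0
  6-5 → 1
  c-2 → a
  c-a → 2
  d-0 → d
  d-b → 2

0x2d2a10e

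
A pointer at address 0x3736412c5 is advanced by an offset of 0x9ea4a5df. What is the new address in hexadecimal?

0x41208b8a4

Add column by column in base 16, right to left:
  5+f = 4 carry 1
  c+d+1 = a carry 1
  2+5+1 = 8
  1+a = b
  4+4 = 8
  6+a = 0 carry 1
  3+e+1 = 2 carry 1
  7+9+1 = 1 carry 1
  3+0+1 = 4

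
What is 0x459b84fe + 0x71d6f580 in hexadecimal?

Add column by column in base 16, right to left:
  e+0 = e
  f+8 = 7 carry 1
  4+5+1 = a
  8+f = 7 carry 1
  b+6+1 = 2 carry 1
  9+d+1 = 7 carry 1
  5+1+1 = 7
  4+7 = b

0xb7727a7e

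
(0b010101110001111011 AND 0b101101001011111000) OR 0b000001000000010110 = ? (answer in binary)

0b101000001111110

0b010101110001111011 AND 0b101101001011111000 = 0b000101000001111000.
Then OR with 0b000001000000010110.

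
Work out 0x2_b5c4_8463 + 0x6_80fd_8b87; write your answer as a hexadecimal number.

Add column by column in base 16, right to left:
  3+7 = a
  6+8 = e
  4+b = f
  8+8 = 0 carry 1
  4+d+1 = 2 carry 1
  c+f+1 = c carry 1
  5+0+1 = 6
  b+8 = 3 carry 1
  2+6+1 = 9

0x936c20fea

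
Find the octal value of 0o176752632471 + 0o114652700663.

0o313625533354

Add column by column in base 8, right to left:
  1+3 = 4
  7+6 = 5 carry 1
  4+6+1 = 3 carry 1
  2+0+1 = 3
  3+0 = 3
  6+7 = 5 carry 1
  2+2+1 = 5
  5+5 = 2 carry 1
  7+6+1 = 6 carry 1
  6+4+1 = 3 carry 1
  7+1+1 = 1 carry 1
  1+1+1 = 3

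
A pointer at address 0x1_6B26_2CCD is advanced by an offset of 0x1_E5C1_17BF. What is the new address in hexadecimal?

0x350E7448C

Add column by column in base 16, right to left:
  D+F = C carry 1
  C+B+1 = 8 carry 1
  C+7+1 = 4 carry 1
  2+1+1 = 4
  6+1 = 7
  2+C = E
  B+5 = 0 carry 1
  6+E+1 = 5 carry 1
  1+1+1 = 3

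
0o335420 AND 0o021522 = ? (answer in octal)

0o021420

AND each oct digit independently (no carries):
  3&0=0, 3&2=2, 5&1=1, 4&5=4, 2&2=2, 0&2=0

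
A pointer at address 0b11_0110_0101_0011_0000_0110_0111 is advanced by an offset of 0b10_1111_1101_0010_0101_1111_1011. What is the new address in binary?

0b110011000100101011001100010

Add column by column in base 2, right to left:
  1+1 = 0 carry 1
  1+1+1 = 1 carry 1
  1+0+1 = 0 carry 1
  0+1+1 = 0 carry 1
  0+1+1 = 0 carry 1
  1+1+1 = 1 carry 1
  1+1+1 = 1 carry 1
  0+1+1 = 0 carry 1
  0+1+1 = 0 carry 1
  0+0+1 = 1
  0+1 = 1
  0+0 = 0
  1+0 = 1
  1+1 = 0 carry 1
  0+0+1 = 1
  0+0 = 0
  1+1 = 0 carry 1
  0+0+1 = 1
  1+1 = 0 carry 1
  0+1+1 = 0 carry 1
  0+1+1 = 0 carry 1
  1+1+1 = 1 carry 1
  1+1+1 = 1 carry 1
  0+1+1 = 0 carry 1
  1+0+1 = 0 carry 1
  1+1+1 = 1 carry 1
  final carry 1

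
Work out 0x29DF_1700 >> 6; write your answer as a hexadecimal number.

0xA77C5C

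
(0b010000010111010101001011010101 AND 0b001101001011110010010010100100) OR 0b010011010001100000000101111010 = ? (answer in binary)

0b10011010011110000000111111110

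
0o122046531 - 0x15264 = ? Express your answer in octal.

0o121575365

0x15264 = 0o251144 in octal.
Subtract column by column in base 8:
  1-4 → 5 (borrow)
  3-4-1 → 6 (borrow)
  5-1-1 → 3
  6-1 → 5
  4-5 → 7 (borrow)
  0-2-1 → 5 (borrow)
  2-0-1 → 1
  2-0 → 2
  1-0 → 1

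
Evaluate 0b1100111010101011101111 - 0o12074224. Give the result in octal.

0b1100111010101011101111 = 0o14725357 in octal.
Subtract column by column in base 8:
  7-4 → 3
  5-2 → 3
  3-2 → 1
  5-4 → 1
  2-7 → 3 (borrow)
  7-0-1 → 6
  4-2 → 2
  1-1 → 0

0o2631133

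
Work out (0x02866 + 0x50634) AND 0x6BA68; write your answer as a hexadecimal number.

Add column by column in base 16, right to left:
  6+4 = A
  6+3 = 9
  8+6 = E
  2+0 = 2
  0+5 = 5
Sum = 0x52E9A; now AND with 0x6BA68:
  5&6=4, 2&B=2, E&A=A, 9&6=0, A&8=8

0x42A08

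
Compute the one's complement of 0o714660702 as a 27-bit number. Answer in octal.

Each oct digit d becomes 7−d:
  7→0, 1→6, 4→3, 6→1, 6→1, 0→7, 7→0, 0→7, 2→5

0o063117075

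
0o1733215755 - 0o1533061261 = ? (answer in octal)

0o200134474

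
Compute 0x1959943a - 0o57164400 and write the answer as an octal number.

0o3047125472

0x1959943a = 0o3126312072 in octal.
Subtract column by column in base 8:
  2-0 → 2
  7-0 → 7
  0-4 → 4 (borrow)
  2-4-1 → 5 (borrow)
  1-6-1 → 2 (borrow)
  3-1-1 → 1
  6-7 → 7 (borrow)
  2-5-1 → 4 (borrow)
  1-0-1 → 0
  3-0 → 3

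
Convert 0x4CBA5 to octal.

0o1145645

Expand each hex digit to 4 bits: 4=0100 C=1100 B=1011 A=1010 5=0101.
Group the bits in threes: 001 001 100 101 110 100 101 → 1145645.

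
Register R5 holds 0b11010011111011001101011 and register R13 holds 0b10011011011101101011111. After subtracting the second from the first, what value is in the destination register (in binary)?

Subtract column by column in base 2:
  1-1 → 0
  1-1 → 0
  0-1 → 1 (borrow)
  1-1-1 → 1 (borrow)
  0-1-1 → 0 (borrow)
  1-0-1 → 0
  1-1 → 0
  0-0 → 0
  0-1 → 1 (borrow)
  1-1-1 → 1 (borrow)
  1-0-1 → 0
  0-1 → 1 (borrow)
  1-1-1 → 1 (borrow)
  1-1-1 → 1 (borrow)
  1-0-1 → 0
  1-1 → 0
  1-1 → 0
  0-0 → 0
  0-1 → 1 (borrow)
  1-1-1 → 1 (borrow)
  0-0-1 → 1 (borrow)
  1-0-1 → 0
  1-1 → 0

0b111000011101100001100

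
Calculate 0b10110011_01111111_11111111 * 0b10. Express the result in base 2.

0b1011001101111111111111110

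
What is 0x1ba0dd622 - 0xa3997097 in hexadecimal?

0x11674658b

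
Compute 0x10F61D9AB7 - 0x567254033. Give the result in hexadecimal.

0xB8EF85A84

Subtract column by column in base 16:
  7-3 → 4
  B-3 → 8
  A-0 → A
  9-4 → 5
  D-5 → 8
  1-2 → F (borrow)
  6-7-1 → E (borrow)
  F-6-1 → 8
  0-5 → B (borrow)
  1-0-1 → 0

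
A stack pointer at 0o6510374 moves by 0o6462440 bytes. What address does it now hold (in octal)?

Add column by column in base 8, right to left:
  4+0 = 4
  7+4 = 3 carry 1
  3+4+1 = 0 carry 1
  0+2+1 = 3
  1+6 = 7
  5+4 = 1 carry 1
  6+6+1 = 5 carry 1
  final carry 1

0o15173034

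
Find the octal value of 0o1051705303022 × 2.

Multiply each base-8 digit by 2, carrying:
  2×2 = 4 → write 4
  2×2 = 4 → write 4
  0×2 = 0 → write 0
  3×2 = 6 → write 6
  0×2 = 0 → write 0
  3×2 = 6 → write 6
  5×2 = 10 → write 2 carry 1
  0×2+1 = 1 → write 1
  7×2 = 14 → write 6 carry 1
  1×2+1 = 3 → write 3
  5×2 = 10 → write 2 carry 1
  0×2+1 = 1 → write 1
  1×2 = 2 → write 2

0o2123612606044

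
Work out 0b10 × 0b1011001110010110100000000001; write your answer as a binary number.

Multiply each base-2 digit by 2, carrying:
  1×2 = 2 → write 0 carry 1
  0×2+1 = 1 → write 1
  0×2 = 0 → write 0
  0×2 = 0 → write 0
  0×2 = 0 → write 0
  0×2 = 0 → write 0
  0×2 = 0 → write 0
  0×2 = 0 → write 0
  0×2 = 0 → write 0
  0×2 = 0 → write 0
  0×2 = 0 → write 0
  1×2 = 2 → write 0 carry 1
  0×2+1 = 1 → write 1
  1×2 = 2 → write 0 carry 1
  1×2+1 = 3 → write 1 carry 1
  0×2+1 = 1 → write 1
  1×2 = 2 → write 0 carry 1
  0×2+1 = 1 → write 1
  0×2 = 0 → write 0
  1×2 = 2 → write 0 carry 1
  1×2+1 = 3 → write 1 carry 1
  1×2+1 = 3 → write 1 carry 1
  0×2+1 = 1 → write 1
  0×2 = 0 → write 0
  1×2 = 2 → write 0 carry 1
  1×2+1 = 3 → write 1 carry 1
  0×2+1 = 1 → write 1
  1×2 = 2 → write 0 carry 1
  remaining carry: 1

0b10110011100101101000000000010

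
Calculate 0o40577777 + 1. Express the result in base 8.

0o40600000

The trailing 5 digits are 7 (max in base 8), so adding 1 cascades: they roll to 0 and the next digit up increments.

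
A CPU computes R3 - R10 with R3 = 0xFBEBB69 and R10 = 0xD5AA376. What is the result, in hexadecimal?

0x26417F3

Subtract column by column in base 16:
  9-6 → 3
  6-7 → F (borrow)
  B-3-1 → 7
  B-A → 1
  E-A → 4
  B-5 → 6
  F-D → 2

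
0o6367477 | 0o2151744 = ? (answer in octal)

OR each oct digit independently (no carries):
  6|2=6, 3|1=3, 6|5=7, 7|1=7, 4|7=7, 7|4=7, 7|4=7

0o6377777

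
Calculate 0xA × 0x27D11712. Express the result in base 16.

0x18E2AE6B4

Multiply each base-16 digit by 10, carrying:
  2×10 = 20 → write 4 carry 1
  1×10+1 = 11 → write B
  7×10 = 70 → write 6 carry 4
  1×10+4 = 14 → write E
  1×10 = 10 → write A
  D×10 = 130 → write 2 carry 8
  7×10+8 = 78 → write E carry 4
  2×10+4 = 24 → write 8 carry 1
  remaining carry: 1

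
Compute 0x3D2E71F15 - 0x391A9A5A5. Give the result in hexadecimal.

0x413D7970

Subtract column by column in base 16:
  5-5 → 0
  1-A → 7 (borrow)
  F-5-1 → 9
  1-A → 7 (borrow)
  7-9-1 → D (borrow)
  E-A-1 → 3
  2-1 → 1
  D-9 → 4
  3-3 → 0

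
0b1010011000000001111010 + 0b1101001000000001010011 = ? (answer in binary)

Add column by column in base 2, right to left:
  0+1 = 1
  1+1 = 0 carry 1
  0+0+1 = 1
  1+0 = 1
  1+1 = 0 carry 1
  1+0+1 = 0 carry 1
  1+1+1 = 1 carry 1
  0+0+1 = 1
  0+0 = 0
  0+0 = 0
  0+0 = 0
  0+0 = 0
  0+0 = 0
  0+0 = 0
  0+0 = 0
  1+1 = 0 carry 1
  1+0+1 = 0 carry 1
  0+0+1 = 1
  0+1 = 1
  1+0 = 1
  0+1 = 1
  1+1 = 0 carry 1
  final carry 1

0b10111100000000011001101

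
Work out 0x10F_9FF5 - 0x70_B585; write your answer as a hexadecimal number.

Subtract column by column in base 16:
  5-5 → 0
  F-8 → 7
  F-5 → A
  9-B → E (borrow)
  F-0-1 → E
  0-7 → 9 (borrow)
  1-0-1 → 0

0x9EEA70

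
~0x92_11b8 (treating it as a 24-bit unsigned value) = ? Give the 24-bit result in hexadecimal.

Each hex digit d becomes f−d:
  9→6, 2→d, 1→e, 1→e, b→4, 8→7

0x6dee47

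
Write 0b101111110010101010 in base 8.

Group the bits in threes: 101 111 110 010 101 010 → 576252.

0o576252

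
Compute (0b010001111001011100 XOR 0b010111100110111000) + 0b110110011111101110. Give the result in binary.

First 0b010001111001011100 XOR 0b010111100110111000 = 0b000110011111100100.
Add column by column in base 2, right to left:
  0+0 = 0
  0+1 = 1
  1+1 = 0 carry 1
  0+1+1 = 0 carry 1
  0+0+1 = 1
  1+1 = 0 carry 1
  1+1+1 = 1 carry 1
  1+1+1 = 1 carry 1
  1+1+1 = 1 carry 1
  1+1+1 = 1 carry 1
  1+1+1 = 1 carry 1
  0+0+1 = 1
  0+0 = 0
  1+1 = 0 carry 1
  1+1+1 = 1 carry 1
  0+0+1 = 1
  0+1 = 1
  0+1 = 1

0b111100111111010010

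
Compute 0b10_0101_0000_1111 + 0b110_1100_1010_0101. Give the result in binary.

0b1001000110110100

Add column by column in base 2, right to left:
  1+1 = 0 carry 1
  1+0+1 = 0 carry 1
  1+1+1 = 1 carry 1
  1+0+1 = 0 carry 1
  0+0+1 = 1
  0+1 = 1
  0+0 = 0
  0+1 = 1
  1+0 = 1
  0+0 = 0
  1+1 = 0 carry 1
  0+1+1 = 0 carry 1
  0+0+1 = 1
  1+1 = 0 carry 1
  0+1+1 = 0 carry 1
  final carry 1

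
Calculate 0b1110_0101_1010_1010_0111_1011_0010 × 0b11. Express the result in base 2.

Multiply each base-2 digit by 3, carrying:
  0×3 = 0 → write 0
  1×3 = 3 → write 1 carry 1
  0×3+1 = 1 → write 1
  0×3 = 0 → write 0
  1×3 = 3 → write 1 carry 1
  1×3+1 = 4 → write 0 carry 2
  0×3+2 = 2 → write 0 carry 1
  1×3+1 = 4 → write 0 carry 2
  1×3+2 = 5 → write 1 carry 2
  1×3+2 = 5 → write 1 carry 2
  1×3+2 = 5 → write 1 carry 2
  0×3+2 = 2 → write 0 carry 1
  0×3+1 = 1 → write 1
  1×3 = 3 → write 1 carry 1
  0×3+1 = 1 → write 1
  1×3 = 3 → write 1 carry 1
  0×3+1 = 1 → write 1
  1×3 = 3 → write 1 carry 1
  0×3+1 = 1 → write 1
  1×3 = 3 → write 1 carry 1
  1×3+1 = 4 → write 0 carry 2
  0×3+2 = 2 → write 0 carry 1
  1×3+1 = 4 → write 0 carry 2
  0×3+2 = 2 → write 0 carry 1
  0×3+1 = 1 → write 1
  1×3 = 3 → write 1 carry 1
  1×3+1 = 4 → write 0 carry 2
  1×3+2 = 5 → write 1 carry 2
  remaining carry: 10

0b101011000011111111011100010110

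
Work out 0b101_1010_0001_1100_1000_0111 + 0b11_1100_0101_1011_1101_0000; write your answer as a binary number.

0b100101100111100001010111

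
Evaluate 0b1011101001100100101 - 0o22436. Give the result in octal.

0b1011101001100100101 = 0o1351445 in octal.
Subtract column by column in base 8:
  5-6 → 7 (borrow)
  4-3-1 → 0
  4-4 → 0
  1-2 → 7 (borrow)
  5-2-1 → 2
  3-0 → 3
  1-0 → 1

0o1327007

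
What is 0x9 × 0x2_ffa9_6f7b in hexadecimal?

Multiply each base-16 digit by 9, carrying:
  b×9 = 99 → write 3 carry 6
  7×9+6 = 69 → write 5 carry 4
  f×9+4 = 139 → write b carry 8
  6×9+8 = 62 → write e carry 3
  9×9+3 = 84 → write 4 carry 5
  a×9+5 = 95 → write f carry 5
  f×9+5 = 140 → write c carry 8
  f×9+8 = 143 → write f carry 8
  2×9+8 = 26 → write a carry 1
  remaining carry: 1

0x1afcf4eb53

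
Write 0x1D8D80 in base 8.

0o7306600

Expand each hex digit to 4 bits: 1=0001 D=1101 8=1000 D=1101 8=1000 0=0000.
Group the bits in threes: 111 011 000 110 110 000 000 → 7306600.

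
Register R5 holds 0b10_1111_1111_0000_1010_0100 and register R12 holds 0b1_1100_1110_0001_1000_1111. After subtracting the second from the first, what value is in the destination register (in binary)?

0b100110000111100010101

Subtract column by column in base 2:
  0-1 → 1 (borrow)
  0-1-1 → 0 (borrow)
  1-1-1 → 1 (borrow)
  0-1-1 → 0 (borrow)
  0-0-1 → 1 (borrow)
  1-0-1 → 0
  0-0 → 0
  1-1 → 0
  0-1 → 1 (borrow)
  0-0-1 → 1 (borrow)
  0-0-1 → 1 (borrow)
  0-0-1 → 1 (borrow)
  1-0-1 → 0
  1-1 → 0
  1-1 → 0
  1-1 → 0
  1-0 → 1
  1-0 → 1
  1-1 → 0
  1-1 → 0
  0-1 → 1 (borrow)
  1-0-1 → 0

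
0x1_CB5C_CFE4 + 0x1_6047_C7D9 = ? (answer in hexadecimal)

0x32BA497BD

Add column by column in base 16, right to left:
  4+9 = D
  E+D = B carry 1
  F+7+1 = 7 carry 1
  C+C+1 = 9 carry 1
  C+7+1 = 4 carry 1
  5+4+1 = A
  B+0 = B
  C+6 = 2 carry 1
  1+1+1 = 3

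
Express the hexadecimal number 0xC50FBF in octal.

0o61207677

Expand each hex digit to 4 bits: C=1100 5=0101 0=0000 F=1111 B=1011 F=1111.
Group the bits in threes: 110 001 010 000 111 110 111 111 → 61207677.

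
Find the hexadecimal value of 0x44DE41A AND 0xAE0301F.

0x040201A

AND each hex digit independently (no carries):
  4&A=0, 4&E=4, D&0=0, E&3=2, 4&0=0, 1&1=1, A&F=A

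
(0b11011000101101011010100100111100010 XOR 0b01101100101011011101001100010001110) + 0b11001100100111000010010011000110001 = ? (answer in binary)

0b110000000101101001001111011110011101

First 0b11011000101101011010100100111100010 XOR 0b01101100101011011101001100010001110 = 0b10110100000110000111101000101101100.
Add column by column in base 2, right to left:
  0+1 = 1
  0+0 = 0
  1+0 = 1
  1+0 = 1
  0+1 = 1
  1+1 = 0 carry 1
  1+0+1 = 0 carry 1
  0+0+1 = 1
  1+0 = 1
  0+1 = 1
  0+1 = 1
  0+0 = 0
  1+0 = 1
  0+1 = 1
  1+0 = 1
  1+0 = 1
  1+1 = 0 carry 1
  1+0+1 = 0 carry 1
  0+0+1 = 1
  0+0 = 0
  0+0 = 0
  0+1 = 1
  1+1 = 0 carry 1
  1+1+1 = 1 carry 1
  0+0+1 = 1
  0+0 = 0
  0+1 = 1
  0+0 = 0
  0+0 = 0
  1+1 = 0 carry 1
  0+1+1 = 0 carry 1
  1+0+1 = 0 carry 1
  1+0+1 = 0 carry 1
  0+1+1 = 0 carry 1
  1+1+1 = 1 carry 1
  final carry 1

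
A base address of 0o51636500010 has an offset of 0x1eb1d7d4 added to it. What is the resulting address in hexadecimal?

0x16d2c57dc

0o51636500010 = 0x14e7a8008 in hexadecimal.
Add column by column in base 16, right to left:
  8+4 = c
  0+d = d
  0+7 = 7
  8+d = 5 carry 1
  a+1+1 = c
  7+b = 2 carry 1
  e+e+1 = d carry 1
  4+1+1 = 6
  1+0 = 1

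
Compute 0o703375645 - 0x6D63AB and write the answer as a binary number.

0b110101000001001011111111010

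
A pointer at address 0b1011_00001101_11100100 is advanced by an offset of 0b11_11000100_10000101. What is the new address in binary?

Add column by column in base 2, right to left:
  0+1 = 1
  0+0 = 0
  1+1 = 0 carry 1
  0+0+1 = 1
  0+0 = 0
  1+0 = 1
  1+0 = 1
  1+1 = 0 carry 1
  1+0+1 = 0 carry 1
  0+0+1 = 1
  1+1 = 0 carry 1
  1+0+1 = 0 carry 1
  0+0+1 = 1
  0+0 = 0
  0+1 = 1
  0+1 = 1
  1+1 = 0 carry 1
  1+1+1 = 1 carry 1
  0+0+1 = 1
  1+0 = 1

0b11101101001001101001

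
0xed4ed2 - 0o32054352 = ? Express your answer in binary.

0b100001001111010111101000

0xed4ed2 = 0b111011010100111011010010 in binary.
0o32054352 = 0b11010000101100011101010 in binary.
Subtract column by column in base 2:
  0-0 → 0
  1-1 → 0
  0-0 → 0
  0-1 → 1 (borrow)
  1-0-1 → 0
  0-1 → 1 (borrow)
  1-1-1 → 1 (borrow)
  1-1-1 → 1 (borrow)
  0-0-1 → 1 (borrow)
  1-0-1 → 0
  1-0 → 1
  1-1 → 0
  0-1 → 1 (borrow)
  0-0-1 → 1 (borrow)
  1-1-1 → 1 (borrow)
  0-0-1 → 1 (borrow)
  1-0-1 → 0
  0-0 → 0
  1-0 → 1
  1-1 → 0
  0-0 → 0
  1-1 → 0
  1-1 → 0
  1-0 → 1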